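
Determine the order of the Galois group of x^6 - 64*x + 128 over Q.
The degree of the splitting field over Q equals the order of the Galois group, so first determine the group. The polynomial f is an irreducible sextic over Q, so G = Gal(f/Q) is one of the 16 transitive subgroups 6T1, ..., 6T16 of S_6. The discriminant of f is -1388339588497408, which is not a perfect square, so G is not contained in A_6. The transitive groups of degree 6 not contained in A_6 are: C_6 (6T1, order 6), S_3 (6T2, order 6), D_6 (6T3, order 12), C_3 x S_3 (6T5, order 18), A_4 x C_2 (6T6, order 24), S_4 (6T8, order 24), S_3 x S_3 (6T9, order 36), S_4 x C_2 (6T11, order 48), (S_3 x S_3) : C_2 (6T13, order 72), PGL(2,5) (6T14, order 120), S_6 (6T16, order 720). By Dedekind's theorem, for a prime p not dividing disc(f) the degrees of the irreducible factors of f mod p form the cycle type of an element of G. Factoring f modulo the 3 such primes p <= 7 (skipping 2, which divides the discriminant), each new pattern first appears at: mod 3: f = (x^6 + 2x + 2), pattern 6; mod 5: f = (x + 2)(x + 4)(x^4 + 4x^3 + 3x^2 + 1), pattern 4+1+1; mod 7: f = (x + 4)(x^2 + 6x + 6)(x^3 + 4x^2 + 3), pattern 3+2+1. No other pattern occurs in this range, so the set of observed cycle types is {6, 4+1+1, 3+2+1}. Among the candidates above, the only group containing elements of all these cycle types is S_6 (6T16); every other candidate lacks at least one of them. Hence G = S_6 (6T16), of order 720. The Galois group S_6 (6T16) has order 720, so the splitting field has degree 720 over Q.

720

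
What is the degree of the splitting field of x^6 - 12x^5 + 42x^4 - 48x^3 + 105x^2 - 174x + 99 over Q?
120

The degree of the splitting field over Q equals the order of the Galois group, so first determine the group. The polynomial f is an irreducible sextic over Q, so G = Gal(f/Q) is one of the 16 transitive subgroups 6T1, ..., 6T16 of S_6. The discriminant of f is -391955289743808, which is not a perfect square, so G is not contained in A_6. The transitive groups of degree 6 not contained in A_6 are: C_6 (6T1, order 6), S_3 (6T2, order 6), D_6 (6T3, order 12), C_3 x S_3 (6T5, order 18), A_4 x C_2 (6T6, order 24), S_4 (6T8, order 24), S_3 x S_3 (6T9, order 36), S_4 x C_2 (6T11, order 48), (S_3 x S_3) : C_2 (6T13, order 72), PGL(2,5) (6T14, order 120), S_6 (6T16, order 720). By Dedekind's theorem, for a prime p not dividing disc(f) the degrees of the irreducible factors of f mod p form the cycle type of an element of G. Factoring f modulo the 21 such primes p <= 89 (skipping 2, 3, 7, which divide the discriminant), each new pattern first appears at: mod 5: f = (x^6 + 3x^5 + 2x^4 + 2x^3 + x + 4), pattern 6; mod 11: f = (x)(x^5 + 10x^4 + 9x^3 + 7x^2 + 6x + 2), pattern 5+1; mod 13: f = (x + 1)(x + 12)(x^4 + x^3 + 4x^2 + 5x + 5), pattern 4+1+1; mod 23: f = (x + 4)(x + 6)(x^2 + 6x + 22)(x^2 + 18x + 16), pattern 2+2+1+1; mod 43: f = (x^3 + 11x^2 + 9x + 32)(x^3 + 20x^2 + 28x + 34), pattern 3+3; mod 61: f = (x^2 + 23x + 54)(x^2 + 42x + 51)(x^2 + 45x + 11), pattern 2+2+2. No other pattern occurs in this range, so the set of observed cycle types is {6, 5+1, 4+1+1, 2+2+1+1, 3+3, 2+2+2}. The candidates containing elements of all these cycle types are PGL(2,5) (6T14) of order 120, S_6 (6T16) of order 720; the others are excluded. The observed types are precisely the cycle types that occur in PGL(2,5) (6T14) (apart from the identity). Each of the other remaining candidates has further cycle types, and by the Chebotarev density theorem the matching factorization patterns would occur for a proportion of primes equal to their share of the group: S_6 (6T16) additionally contains elements of type 4+2, 3+2+1, 3+1+1+1, 2+1+1+1+1 (265 of its 720 elements, about 37% of primes). None of the 21 primes tested shows any such pattern (for each of these groups the chance of that is below 10^-4), which rules them out. Hence G = PGL(2,5) (6T14), of order 120. The Galois group PGL(2,5) (6T14) has order 120, so the splitting field has degree 120 over Q.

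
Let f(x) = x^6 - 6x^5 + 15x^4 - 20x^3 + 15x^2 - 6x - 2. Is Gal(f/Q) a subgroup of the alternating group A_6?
No

The polynomial is irreducible of degree 6 over Q. Its discriminant is 11337408, which is not a perfect square. A Galois group lies in the alternating group exactly when the discriminant is a square in Q, so the Galois group (D_6) is not contained in A_6.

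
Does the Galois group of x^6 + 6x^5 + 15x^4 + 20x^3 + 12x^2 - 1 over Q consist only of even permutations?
The polynomial is irreducible of degree 6 over Q. Its discriminant is -419904, which is not a perfect square. A Galois group lies in the alternating group exactly when the discriminant is a square in Q, so the Galois group (A_4 x C_2) is not contained in A_6.

No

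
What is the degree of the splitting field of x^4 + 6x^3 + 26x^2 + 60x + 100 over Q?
4

The degree of the splitting field over Q equals the order of the Galois group, so first determine the group. The polynomial is an irreducible quartic over Q and its discriminant is 9734400 = 3120^2, a perfect square, so the Galois group is contained in A_4. The resolvent cubic y^3 - 26*y^2 - 40*y + 3200 splits completely over Q, which gives the Klein four-group V_4. The Galois group V_4 (4T2) has order 4, so the splitting field has degree 4 over Q.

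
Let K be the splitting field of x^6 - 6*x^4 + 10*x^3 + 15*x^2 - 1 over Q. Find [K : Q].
The degree of the splitting field over Q equals the order of the Galois group, so first determine the group. The polynomial f is an irreducible sextic over Q, so G = Gal(f/Q) is one of the 16 transitive subgroups 6T1, ..., 6T16 of S_6. The discriminant of f is -11156429376, which is not a perfect square, so G is not contained in A_6. The transitive groups of degree 6 not contained in A_6 are: C_6 (6T1, order 6), S_3 (6T2, order 6), D_6 (6T3, order 12), C_3 x S_3 (6T5, order 18), A_4 x C_2 (6T6, order 24), S_4 (6T8, order 24), S_3 x S_3 (6T9, order 36), S_4 x C_2 (6T11, order 48), (S_3 x S_3) : C_2 (6T13, order 72), PGL(2,5) (6T14, order 120), S_6 (6T16, order 720). By Dedekind's theorem, for a prime p not dividing disc(f) the degrees of the irreducible factors of f mod p form the cycle type of an element of G. Factoring f modulo the 33 such primes p <= 149 (skipping 2, 3, which divide the discriminant), each new pattern first appears at: mod 5: f = (x^3 + 2x^2 + 4x + 4)(x^3 + 3x^2 + 4x + 1), pattern 3+3; mod 7: f = (x^6 + x^4 + 3x^3 + x^2 + 6), pattern 6; mod 17: f = (x + 4)(x + 5)(x^2 + 11x + 12)(x^2 + 14x + 8), pattern 2+2+1+1; mod 19: f = (x + 6)(x + 12)(x + 15)(x + 18)(x^2 + 6x + 6), pattern 2+1+1+1+1; mod 71: f = (x^2 + 11x + 7)(x^2 + 21x + 11)(x^2 + 39x + 59), pattern 2+2+2. No other pattern occurs in this range, so the set of observed cycle types is {3+3, 6, 2+2+1+1, 2+1+1+1+1, 2+2+2}. The candidates containing elements of all these cycle types are A_4 x C_2 (6T6) of order 24, S_4 x C_2 (6T11) of order 48, (S_3 x S_3) : C_2 (6T13) of order 72, S_6 (6T16) of order 720; the others are excluded. The observed types are precisely the cycle types that occur in A_4 x C_2 (6T6) (apart from the identity). Each of the other remaining candidates has further cycle types, and by the Chebotarev density theorem the matching factorization patterns would occur for a proportion of primes equal to their share of the group: S_4 x C_2 (6T11) additionally contains elements of type 4+2, 4+1+1 (12 of its 48 elements, about 25% of primes); (S_3 x S_3) : C_2 (6T13) additionally contains elements of type 4+2, 3+2+1, 3+1+1+1 (34 of its 72 elements, about 47% of primes); S_6 (6T16) additionally contains elements of type 5+1, 4+2, 4+1+1, 3+2+1, 3+1+1+1 (484 of its 720 elements, about 67% of primes). None of the 33 primes tested shows any such pattern (for each of these groups the chance of that is below 10^-4), which rules them out. Hence G = A_4 x C_2 (6T6), of order 24. The Galois group A_4 x C_2 (6T6) has order 24, so the splitting field has degree 24 over Q.

24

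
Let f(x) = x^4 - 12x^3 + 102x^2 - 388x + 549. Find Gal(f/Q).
A_4, the alternating group on 4 letters

The polynomial is an irreducible quartic over Q and its discriminant is 4087812096 = 63936^2, a perfect square, so the Galois group is contained in A_4. The resolvent cubic y^3 - 102*y^2 + 2460*y - 5608 is irreducible over Q. An irreducible resolvent with square discriminant gives A_4.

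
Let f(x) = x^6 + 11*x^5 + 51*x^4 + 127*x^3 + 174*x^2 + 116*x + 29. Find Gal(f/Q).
(C_3 x C_3) : C_4

The polynomial f is an irreducible sextic over Q, so G = Gal(f/Q) is one of the 16 transitive subgroups 6T1, ..., 6T16 of S_6. The discriminant of f is 525625 = 725^2, a perfect square, so G is contained in A_6. The transitive groups of degree 6 contained in A_6 are: A_4 (6T4, order 12), S_4 (6T7, order 24), (C_3 x C_3) : C_4 (6T10, order 36), PSL(2,5) (6T12, order 60), A_6 (6T15, order 360). By Dedekind's theorem, for a prime p not dividing disc(f) the degrees of the irreducible factors of f mod p form the cycle type of an element of G. Factoring f modulo the 19 such primes p <= 73 (skipping 5, 29, which divide the discriminant), each new pattern first appears at: mod 2: f = (x^2 + x + 1)(x^4 + x + 1), pattern 4+2; mod 11: f = (x^3 + 2x^2 + 4x + 2)(x^3 + 9x^2 + 7x + 9), pattern 3+3; mod 19: f = (x + 9)(x + 10)(x^2 + 1)(x^2 + 11x + 17), pattern 2+2+1+1; mod 61: f = (x + 21)(x + 28)(x + 35)(x^3 + 49x^2 + 37x + 49), pattern 3+1+1+1. No other pattern occurs in this range, so the set of observed cycle types is {4+2, 3+3, 2+2+1+1, 3+1+1+1}. The candidates containing elements of all these cycle types are (C_3 x C_3) : C_4 (6T10) of order 36, A_6 (6T15) of order 360; the others are excluded. The observed types are precisely the cycle types that occur in (C_3 x C_3) : C_4 (6T10) (apart from the identity). Each of the other remaining candidates has further cycle types, and by the Chebotarev density theorem the matching factorization patterns would occur for a proportion of primes equal to their share of the group: A_6 (6T15) additionally contains elements of type 5+1 (144 of its 360 elements, about 40% of primes). None of the 19 primes tested shows any such pattern (for each of these groups the chance of that is below 10^-4), which rules them out. Hence G = (C_3 x C_3) : C_4 (6T10), of order 36.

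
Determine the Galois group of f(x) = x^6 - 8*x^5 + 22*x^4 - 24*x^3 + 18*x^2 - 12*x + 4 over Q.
The polynomial f is an irreducible sextic over Q, so G = Gal(f/Q) is one of the 16 transitive subgroups 6T1, ..., 6T16 of S_6. The discriminant of f is -147116032, which is not a perfect square, so G is not contained in A_6. The transitive groups of degree 6 not contained in A_6 are: C_6 (6T1, order 6), S_3 (6T2, order 6), D_6 (6T3, order 12), C_3 x S_3 (6T5, order 18), A_4 x C_2 (6T6, order 24), S_4 (6T8, order 24), S_3 x S_3 (6T9, order 36), S_4 x C_2 (6T11, order 48), (S_3 x S_3) : C_2 (6T13, order 72), PGL(2,5) (6T14, order 120), S_6 (6T16, order 720). By Dedekind's theorem, for a prime p not dividing disc(f) the degrees of the irreducible factors of f mod p form the cycle type of an element of G. Factoring f modulo the 28 such primes p <= 113 (skipping 2, 7, which divide the discriminant), each new pattern first appears at: mod 3: f = (x^6 + x^5 + x^4 + 1), pattern 6; mod 5: f = (x + 3)(x^2 + 3x + 3)(x^3 + x^2 + 4x + 1), pattern 3+2+1; mod 11: f = (x^2 + 4)(x^4 + 3x^3 + 7x^2 + 8x + 1), pattern 4+2; mod 17: f = (x^3 + 13x^2 + 8x + 8)(x^3 + 13x^2 + 15x + 9), pattern 3+3; mod 19: f = (x^2 + 2x + 6)(x^2 + 14x + 12)(x^2 + 14x + 18), pattern 2+2+2; mod 37: f = (x + 17)(x + 29)(x^2 + 4x + 17)(x^2 + 16x + 8), pattern 2+2+1+1; mod 41: f = (x + 20)(x + 25)(x + 33)(x^3 + 37x^2 + 30x + 23), pattern 3+1+1+1; mod 113: f = (x + 6)(x + 11)(x + 92)(x + 101)(x^2 + 8x + 54), pattern 2+1+1+1+1. No other pattern occurs in this range, so the set of observed cycle types is {6, 3+2+1, 4+2, 3+3, 2+2+2, 2+2+1+1, 3+1+1+1, 2+1+1+1+1}. The candidates containing elements of all these cycle types are (S_3 x S_3) : C_2 (6T13) of order 72, S_6 (6T16) of order 720; the others are excluded. The observed types are precisely the cycle types that occur in (S_3 x S_3) : C_2 (6T13) (apart from the identity). Each of the other remaining candidates has further cycle types, and by the Chebotarev density theorem the matching factorization patterns would occur for a proportion of primes equal to their share of the group: S_6 (6T16) additionally contains elements of type 5+1, 4+1+1 (234 of its 720 elements, about 32% of primes). None of the 28 primes tested shows any such pattern (for each of these groups the chance of that is below 10^-4), which rules them out. Hence G = (S_3 x S_3) : C_2 (6T13), of order 72.

(S_3 x S_3) : C_2 (also written G72)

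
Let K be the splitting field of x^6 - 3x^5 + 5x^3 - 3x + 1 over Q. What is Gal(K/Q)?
S_3 (also written S3)

The polynomial f is an irreducible sextic over Q, so G = Gal(f/Q) is one of the 16 transitive subgroups 6T1, ..., 6T16 of S_6. The discriminant of f is -34992, which is not a perfect square, so G is not contained in A_6. The transitive groups of degree 6 not contained in A_6 are: C_6 (6T1, order 6), S_3 (6T2, order 6), D_6 (6T3, order 12), C_3 x S_3 (6T5, order 18), A_4 x C_2 (6T6, order 24), S_4 (6T8, order 24), S_3 x S_3 (6T9, order 36), S_4 x C_2 (6T11, order 48), (S_3 x S_3) : C_2 (6T13, order 72), PGL(2,5) (6T14, order 120), S_6 (6T16, order 720). By Dedekind's theorem, for a prime p not dividing disc(f) the degrees of the irreducible factors of f mod p form the cycle type of an element of G. Factoring f modulo the 23 such primes p <= 97 (skipping 2, 3, which divide the discriminant), each new pattern first appears at: mod 5: f = (x^2 + x + 1)(x^2 + 2x + 3)(x^2 + 4x + 2), pattern 2+2+2; mod 7: f = (x^3 + x^2 + 3x + 1)(x^3 + 3x^2 + x + 1), pattern 3+3; mod 31: f = (x + 3)(x + 7)(x + 9)(x + 21)(x + 23)(x + 27), pattern 1+1+1+1+1+1. No other pattern occurs in this range, so the set of observed cycle types is {2+2+2, 3+3, 1+1+1+1+1+1}. The candidates containing elements of all these cycle types are C_6 (6T1) of order 6, S_3 (6T2) of order 6, D_6 (6T3) of order 12, C_3 x S_3 (6T5) of order 18, A_4 x C_2 (6T6) of order 24, S_4 (6T8) of order 24, S_3 x S_3 (6T9) of order 36, S_4 x C_2 (6T11) of order 48, (S_3 x S_3) : C_2 (6T13) of order 72, PGL(2,5) (6T14) of order 120, S_6 (6T16) of order 720; the others are excluded. The observed types are precisely the cycle types that occur in S_3 (6T2). Each of the other remaining candidates has further cycle types, and by the Chebotarev density theorem the matching factorization patterns would occur for a proportion of primes equal to their share of the group: C_6 (6T1) additionally contains elements of type 6 (2 of its 6 elements, about 33% of primes); D_6 (6T3) additionally contains elements of type 6, 2+2+1+1 (5 of its 12 elements, about 42% of primes); C_3 x S_3 (6T5) additionally contains elements of type 6, 3+1+1+1 (10 of its 18 elements, about 56% of primes); A_4 x C_2 (6T6) additionally contains elements of type 6, 2+2+1+1, 2+1+1+1+1 (14 of its 24 elements, about 58% of primes); S_4 (6T8) additionally contains elements of type 4+1+1, 2+2+1+1 (9 of its 24 elements, about 38% of primes); S_3 x S_3 (6T9) additionally contains elements of type 6, 3+1+1+1, 2+2+1+1 (25 of its 36 elements, about 69% of primes); S_4 x C_2 (6T11) additionally contains elements of type 6, 4+2, 4+1+1, 2+2+1+1, 2+1+1+1+1 (32 of its 48 elements, about 67% of primes); (S_3 x S_3) : C_2 (6T13) additionally contains elements of type 6, 4+2, 3+2+1, 3+1+1+1, 2+2+1+1, 2+1+1+1+1 (61 of its 72 elements, about 85% of primes); PGL(2,5) (6T14) additionally contains elements of type 6, 5+1, 4+1+1, 2+2+1+1 (89 of its 120 elements, about 74% of primes); S_6 (6T16) additionally contains elements of type 6, 5+1, 4+2, 4+1+1, 3+2+1, 3+1+1+1, 2+2+1+1, 2+1+1+1+1 (664 of its 720 elements, about 92% of primes). None of the 23 primes tested shows any such pattern (for each of these groups the chance of that is below 10^-4), which rules them out. Hence G = S_3 (6T2), of order 6.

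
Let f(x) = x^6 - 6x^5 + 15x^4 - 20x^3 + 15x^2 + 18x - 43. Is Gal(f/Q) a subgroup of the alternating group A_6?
The polynomial is irreducible of degree 6 over Q. Its discriminant is 746496000000 = 864000^2, a perfect square. A Galois group lies in the alternating group exactly when the discriminant is a square in Q, so the Galois group (A_6) is contained in A_6.

Yes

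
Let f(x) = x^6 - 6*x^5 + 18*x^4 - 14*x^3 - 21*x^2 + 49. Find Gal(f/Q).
The polynomial f is an irreducible sextic over Q, so G = Gal(f/Q) is one of the 16 transitive subgroups 6T1, ..., 6T16 of S_6. The discriminant of f is -28010528989632, which is not a perfect square, so G is not contained in A_6. The transitive groups of degree 6 not contained in A_6 are: C_6 (6T1, order 6), S_3 (6T2, order 6), D_6 (6T3, order 12), C_3 x S_3 (6T5, order 18), A_4 x C_2 (6T6, order 24), S_4 (6T8, order 24), S_3 x S_3 (6T9, order 36), S_4 x C_2 (6T11, order 48), (S_3 x S_3) : C_2 (6T13, order 72), PGL(2,5) (6T14, order 120), S_6 (6T16, order 720). By Dedekind's theorem, for a prime p not dividing disc(f) the degrees of the irreducible factors of f mod p form the cycle type of an element of G. Factoring f modulo the 21 such primes p <= 89 (skipping 2, 3, 7, which divide the discriminant), each new pattern first appears at: mod 5: f = (x^6 + 4x^5 + 3x^4 + x^3 + 4x^2 + 4), pattern 6; mod 11: f = (x + 3)(x^5 + 2x^4 + x^3 + 5x^2 + 8x + 9), pattern 5+1; mod 13: f = (x + 4)(x + 11)(x^4 + 5x^3 + 3x^2 + 7x + 2), pattern 4+1+1; mod 23: f = (x + 2)(x + 15)(x^2 + 3x + 9)(x^2 + 20x + 11), pattern 2+2+1+1; mod 43: f = (x^3 + 40x^2 + 3x + 30)(x^3 + 40x^2 + 6x + 26), pattern 3+3; mod 61: f = (x^2 + 26x + 40)(x^2 + 44x + 36)(x^2 + 46x + 31), pattern 2+2+2. No other pattern occurs in this range, so the set of observed cycle types is {6, 5+1, 4+1+1, 2+2+1+1, 3+3, 2+2+2}. The candidates containing elements of all these cycle types are PGL(2,5) (6T14) of order 120, S_6 (6T16) of order 720; the others are excluded. The observed types are precisely the cycle types that occur in PGL(2,5) (6T14) (apart from the identity). Each of the other remaining candidates has further cycle types, and by the Chebotarev density theorem the matching factorization patterns would occur for a proportion of primes equal to their share of the group: S_6 (6T16) additionally contains elements of type 4+2, 3+2+1, 3+1+1+1, 2+1+1+1+1 (265 of its 720 elements, about 37% of primes). None of the 21 primes tested shows any such pattern (for each of these groups the chance of that is below 10^-4), which rules them out. Hence G = PGL(2,5) (6T14), of order 120.

PGL(2,5) (order 120)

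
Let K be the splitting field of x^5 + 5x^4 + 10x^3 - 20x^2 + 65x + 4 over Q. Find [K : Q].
20

The degree of the splitting field over Q equals the order of the Galois group, so first determine the group. The polynomial f is an irreducible quintic over Q, so G = Gal(f/Q) is a transitive subgroup of S_5: one of C_5 (5T1, order 5), D_5 (5T2, order 10), F_20 (5T3, order 20), A_5 (5T4, order 60) or S_5 (5T5, order 120). The discriminant of f is 1085663503125, which is not a perfect square, so G is not contained in A_5. The transitive groups of degree 5 not contained in A_5 are: F_20 (5T3, order 20), S_5 (5T5, order 120). By Dedekind's theorem, for a prime p not dividing disc(f) the degrees of the irreducible factors of f mod p form the cycle type of an element of G. Factoring f modulo the 18 such primes p <= 73 (skipping 3, 5, 19, which divide the discriminant), each new pattern first appears at: mod 2: f = (x)(x^4 + x^3 + 1), pattern 4+1; mod 11: f = (x^5 + 5x^4 + 10x^3 + 2x^2 + 10x + 4), pattern 5; mod 29: f = (x + 1)(x^2 + 16x + 25)(x^2 + 17x + 28), pattern 2+2+1; mod 41: f = (x + 16)(x + 18)(x + 23)(x + 32)(x + 39), pattern 1+1+1+1+1. No other pattern occurs in this range, so the set of observed cycle types is {4+1, 5, 2+2+1, 1+1+1+1+1}. The candidates containing elements of all these cycle types are F_20 (5T3) of order 20, S_5 (5T5) of order 120; the others are excluded. The observed types are precisely the cycle types that occur in F_20 (5T3). Each of the other remaining candidates has further cycle types, and by the Chebotarev density theorem the matching factorization patterns would occur for a proportion of primes equal to their share of the group: S_5 (5T5) additionally contains elements of type 3+2, 3+1+1, 2+1+1+1 (50 of its 120 elements, about 42% of primes). None of the 18 primes tested shows any such pattern (for each of these groups the chance of that is below 10^-4), which rules them out. Hence G = F_20 (5T3), of order 20. The Galois group F_20 (5T3) has order 20, so the splitting field has degree 20 over Q.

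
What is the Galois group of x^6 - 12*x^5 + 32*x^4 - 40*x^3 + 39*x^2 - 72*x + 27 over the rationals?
The polynomial f is an irreducible sextic over Q, so G = Gal(f/Q) is one of the 16 transitive subgroups 6T1, ..., 6T16 of S_6. The discriminant of f is 2978264719310400 = 54573480^2, a perfect square, so G is contained in A_6. The transitive groups of degree 6 contained in A_6 are: A_4 (6T4, order 12), S_4 (6T7, order 24), (C_3 x C_3) : C_4 (6T10, order 36), PSL(2,5) (6T12, order 60), A_6 (6T15, order 360). By Dedekind's theorem, for a prime p not dividing disc(f) the degrees of the irreducible factors of f mod p form the cycle type of an element of G. Factoring f modulo the 79 such primes p <= 433 (skipping 2, 3, 5, 13, 23, which divide the discriminant), each new pattern first appears at: mod 7: f = (x^2 + 4x + 1)(x^4 + 5x^3 + 4x^2 + 2x + 6), pattern 4+2; mod 19: f = (x + 13)(x + 16)(x^2 + 9)(x^2 + 16x + 16), pattern 2+2+1+1; mod 29: f = (x^3 + 5x^2 + 8x + 7)(x^3 + 12x^2 + 22x + 8), pattern 3+3; mod 223: f = (x + 1)(x + 7)(x + 112)(x + 150)(x + 189)(x + 198), pattern 1+1+1+1+1+1. No other pattern occurs in this range, so the set of observed cycle types is {4+2, 2+2+1+1, 3+3, 1+1+1+1+1+1}. The candidates containing elements of all these cycle types are S_4 (6T7) of order 24, (C_3 x C_3) : C_4 (6T10) of order 36, A_6 (6T15) of order 360; the others are excluded. The observed types are precisely the cycle types that occur in S_4 (6T7). Each of the other remaining candidates has further cycle types, and by the Chebotarev density theorem the matching factorization patterns would occur for a proportion of primes equal to their share of the group: (C_3 x C_3) : C_4 (6T10) additionally contains elements of type 3+1+1+1 (4 of its 36 elements, about 11% of primes); A_6 (6T15) additionally contains elements of type 5+1, 3+1+1+1 (184 of its 360 elements, about 51% of primes). None of the 79 primes tested shows any such pattern (for each of these groups the chance of that is below 10^-4), which rules them out. Hence G = S_4 (6T7), of order 24.

S_4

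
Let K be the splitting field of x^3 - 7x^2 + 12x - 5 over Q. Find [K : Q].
3

The degree of the splitting field over Q equals the order of the Galois group, so first determine the group. The polynomial is an irreducible cubic over Q and its discriminant is 169 = 13^2, a perfect square. For an irreducible cubic, a square discriminant forces the Galois group to be A_3, the cyclic group of order 3. The Galois group C_3 (3T1) has order 3, so the splitting field has degree 3 over Q.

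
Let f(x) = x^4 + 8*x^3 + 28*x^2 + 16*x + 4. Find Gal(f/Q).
The polynomial is an irreducible quartic over Q and its discriminant is 2097152, which is not a perfect square, so the Galois group is not contained in A_4. The resolvent cubic y^3 - 28*y^2 + 112*y - 64 has exactly one rational root, so the Galois group is C_4 or D_4. The quartic remains irreducible over Q(sqrt(disc)), so the group is D_4.

D_4, the dihedral group of order 8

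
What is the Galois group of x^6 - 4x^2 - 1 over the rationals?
S_4

The polynomial f is an irreducible sextic over Q, so G = Gal(f/Q) is one of the 16 transitive subgroups 6T1, ..., 6T16 of S_6. The discriminant of f is 3356224 = 1832^2, a perfect square, so G is contained in A_6. The transitive groups of degree 6 contained in A_6 are: A_4 (6T4, order 12), S_4 (6T7, order 24), (C_3 x C_3) : C_4 (6T10, order 36), PSL(2,5) (6T12, order 60), A_6 (6T15, order 360). By Dedekind's theorem, for a prime p not dividing disc(f) the degrees of the irreducible factors of f mod p form the cycle type of an element of G. Factoring f modulo the 79 such primes p <= 419 (skipping 2, 229, which divide the discriminant), each new pattern first appears at: mod 3: f = (x^3 + x^2 + 2x + 1)(x^3 + 2x^2 + 2x + 2), pattern 3+3; mod 7: f = (x^2 + 4)(x^4 + 3x^2 + 5), pattern 4+2; mod 23: f = (x + 9)(x + 14)(x^2 + x + 18)(x^2 + 22x + 18), pattern 2+2+1+1; mod 193: f = (x + 87)(x + 90)(x + 93)(x + 100)(x + 103)(x + 106), pattern 1+1+1+1+1+1. No other pattern occurs in this range, so the set of observed cycle types is {3+3, 4+2, 2+2+1+1, 1+1+1+1+1+1}. The candidates containing elements of all these cycle types are S_4 (6T7) of order 24, (C_3 x C_3) : C_4 (6T10) of order 36, A_6 (6T15) of order 360; the others are excluded. The observed types are precisely the cycle types that occur in S_4 (6T7). Each of the other remaining candidates has further cycle types, and by the Chebotarev density theorem the matching factorization patterns would occur for a proportion of primes equal to their share of the group: (C_3 x C_3) : C_4 (6T10) additionally contains elements of type 3+1+1+1 (4 of its 36 elements, about 11% of primes); A_6 (6T15) additionally contains elements of type 5+1, 3+1+1+1 (184 of its 360 elements, about 51% of primes). None of the 79 primes tested shows any such pattern (for each of these groups the chance of that is below 10^-4), which rules them out. Hence G = S_4 (6T7), of order 24.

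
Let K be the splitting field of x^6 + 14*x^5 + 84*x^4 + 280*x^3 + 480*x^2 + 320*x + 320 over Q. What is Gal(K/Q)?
The polynomial f is an irreducible sextic over Q, so G = Gal(f/Q) is one of the 16 transitive subgroups 6T1, ..., 6T16 of S_6. The discriminant of f is 564385546240000 = 23756800^2, a perfect square, so G is contained in A_6. The transitive groups of degree 6 contained in A_6 are: A_4 (6T4, order 12), S_4 (6T7, order 24), (C_3 x C_3) : C_4 (6T10, order 36), PSL(2,5) (6T12, order 60), A_6 (6T15, order 360). By Dedekind's theorem, for a prime p not dividing disc(f) the degrees of the irreducible factors of f mod p form the cycle type of an element of G. Factoring f modulo the 19 such primes p <= 79 (skipping 2, 5, 29, which divide the discriminant), each new pattern first appears at: mod 3: f = (x^2 + x + 2)(x^4 + x^3 + 2x + 1), pattern 4+2; mod 11: f = (x^3 + 8x + 5)(x^3 + 3x^2 + 10x + 9), pattern 3+3; mod 19: f = (x + 5)(x + 7)(x^2 + 9x + 10)(x^2 + 12x + 2), pattern 2+2+1+1; mod 61: f = (x + 11)(x + 25)(x + 58)(x^3 + 42x^2 + 56x + 51), pattern 3+1+1+1. No other pattern occurs in this range, so the set of observed cycle types is {4+2, 3+3, 2+2+1+1, 3+1+1+1}. The candidates containing elements of all these cycle types are (C_3 x C_3) : C_4 (6T10) of order 36, A_6 (6T15) of order 360; the others are excluded. The observed types are precisely the cycle types that occur in (C_3 x C_3) : C_4 (6T10) (apart from the identity). Each of the other remaining candidates has further cycle types, and by the Chebotarev density theorem the matching factorization patterns would occur for a proportion of primes equal to their share of the group: A_6 (6T15) additionally contains elements of type 5+1 (144 of its 360 elements, about 40% of primes). None of the 19 primes tested shows any such pattern (for each of these groups the chance of that is below 10^-4), which rules them out. Hence G = (C_3 x C_3) : C_4 (6T10), of order 36.

(C_3 x C_3) : C_4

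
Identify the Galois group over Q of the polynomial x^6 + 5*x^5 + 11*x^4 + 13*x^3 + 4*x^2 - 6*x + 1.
The polynomial f is an irreducible sextic over Q, so G = Gal(f/Q) is one of the 16 transitive subgroups 6T1, ..., 6T16 of S_6. The discriminant of f is 525625 = 725^2, a perfect square, so G is contained in A_6. The transitive groups of degree 6 contained in A_6 are: A_4 (6T4, order 12), S_4 (6T7, order 24), (C_3 x C_3) : C_4 (6T10, order 36), PSL(2,5) (6T12, order 60), A_6 (6T15, order 360). By Dedekind's theorem, for a prime p not dividing disc(f) the degrees of the irreducible factors of f mod p form the cycle type of an element of G. Factoring f modulo the 19 such primes p <= 73 (skipping 5, 29, which divide the discriminant), each new pattern first appears at: mod 2: f = (x^2 + x + 1)(x^4 + x + 1), pattern 4+2; mod 11: f = (x^3 + 6x^2 + 3x + 10)(x^3 + 10x^2 + 3x + 10), pattern 3+3; mod 19: f = (x + 8)(x + 9)(x^2 + 9x + 7)(x^2 + 17x + 2), pattern 2+2+1+1; mod 61: f = (x + 20)(x + 27)(x + 34)(x^3 + 46x^2 + 3x + 60), pattern 3+1+1+1. No other pattern occurs in this range, so the set of observed cycle types is {4+2, 3+3, 2+2+1+1, 3+1+1+1}. The candidates containing elements of all these cycle types are (C_3 x C_3) : C_4 (6T10) of order 36, A_6 (6T15) of order 360; the others are excluded. The observed types are precisely the cycle types that occur in (C_3 x C_3) : C_4 (6T10) (apart from the identity). Each of the other remaining candidates has further cycle types, and by the Chebotarev density theorem the matching factorization patterns would occur for a proportion of primes equal to their share of the group: A_6 (6T15) additionally contains elements of type 5+1 (144 of its 360 elements, about 40% of primes). None of the 19 primes tested shows any such pattern (for each of these groups the chance of that is below 10^-4), which rules them out. Hence G = (C_3 x C_3) : C_4 (6T10), of order 36.

(C_3 x C_3) : C_4 (order 36)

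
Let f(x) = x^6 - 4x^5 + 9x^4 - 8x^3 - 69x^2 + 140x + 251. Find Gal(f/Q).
(C_3 x C_3) : C_4 (also written G36+)

The polynomial f is an irreducible sextic over Q, so G = Gal(f/Q) is one of the 16 transitive subgroups 6T1, ..., 6T16 of S_6. The discriminant of f is 564385546240000 = 23756800^2, a perfect square, so G is contained in A_6. The transitive groups of degree 6 contained in A_6 are: A_4 (6T4, order 12), S_4 (6T7, order 24), (C_3 x C_3) : C_4 (6T10, order 36), PSL(2,5) (6T12, order 60), A_6 (6T15, order 360). By Dedekind's theorem, for a prime p not dividing disc(f) the degrees of the irreducible factors of f mod p form the cycle type of an element of G. Factoring f modulo the 19 such primes p <= 79 (skipping 2, 5, 29, which divide the discriminant), each new pattern first appears at: mod 3: f = (x^2 + x + 2)(x^4 + x^3 + 2x + 1), pattern 4+2; mod 11: f = (x^3 + 2x^2 + 2x + 9)(x^3 + 5x^2 + 8x + 1), pattern 3+3; mod 19: f = (x + 2)(x + 4)(x^2 + 3x + 11)(x^2 + 6x + 13), pattern 2+2+1+1; mod 61: f = (x + 8)(x + 22)(x + 55)(x^3 + 33x^2 + 14x + 51), pattern 3+1+1+1. No other pattern occurs in this range, so the set of observed cycle types is {4+2, 3+3, 2+2+1+1, 3+1+1+1}. The candidates containing elements of all these cycle types are (C_3 x C_3) : C_4 (6T10) of order 36, A_6 (6T15) of order 360; the others are excluded. The observed types are precisely the cycle types that occur in (C_3 x C_3) : C_4 (6T10) (apart from the identity). Each of the other remaining candidates has further cycle types, and by the Chebotarev density theorem the matching factorization patterns would occur for a proportion of primes equal to their share of the group: A_6 (6T15) additionally contains elements of type 5+1 (144 of its 360 elements, about 40% of primes). None of the 19 primes tested shows any such pattern (for each of these groups the chance of that is below 10^-4), which rules them out. Hence G = (C_3 x C_3) : C_4 (6T10), of order 36.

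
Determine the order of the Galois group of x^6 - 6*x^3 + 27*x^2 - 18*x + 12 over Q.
6

The degree of the splitting field over Q equals the order of the Galois group, so first determine the group. The polynomial f is an irreducible sextic over Q, so G = Gal(f/Q) is one of the 16 transitive subgroups 6T1, ..., 6T16 of S_6. The discriminant of f is -1160950579200, which is not a perfect square, so G is not contained in A_6. The transitive groups of degree 6 not contained in A_6 are: C_6 (6T1, order 6), S_3 (6T2, order 6), D_6 (6T3, order 12), C_3 x S_3 (6T5, order 18), A_4 x C_2 (6T6, order 24), S_4 (6T8, order 24), S_3 x S_3 (6T9, order 36), S_4 x C_2 (6T11, order 48), (S_3 x S_3) : C_2 (6T13, order 72), PGL(2,5) (6T14, order 120), S_6 (6T16, order 720). By Dedekind's theorem, for a prime p not dividing disc(f) the degrees of the irreducible factors of f mod p form the cycle type of an element of G. Factoring f modulo the 23 such primes p <= 101 (skipping 2, 3, 5, which divide the discriminant), each new pattern first appears at: mod 7: f = (x^3 + x + 6)(x^3 + 6x + 2), pattern 3+3; mod 11: f = (x^2 + 2x + 5)(x^2 + 4x + 2)(x^2 + 5x + 10), pattern 2+2+2; mod 61: f = (x + 6)(x + 12)(x + 14)(x + 18)(x + 35)(x + 37), pattern 1+1+1+1+1+1. No other pattern occurs in this range, so the set of observed cycle types is {3+3, 2+2+2, 1+1+1+1+1+1}. The candidates containing elements of all these cycle types are C_6 (6T1) of order 6, S_3 (6T2) of order 6, D_6 (6T3) of order 12, C_3 x S_3 (6T5) of order 18, A_4 x C_2 (6T6) of order 24, S_4 (6T8) of order 24, S_3 x S_3 (6T9) of order 36, S_4 x C_2 (6T11) of order 48, (S_3 x S_3) : C_2 (6T13) of order 72, PGL(2,5) (6T14) of order 120, S_6 (6T16) of order 720; the others are excluded. The observed types are precisely the cycle types that occur in S_3 (6T2). Each of the other remaining candidates has further cycle types, and by the Chebotarev density theorem the matching factorization patterns would occur for a proportion of primes equal to their share of the group: C_6 (6T1) additionally contains elements of type 6 (2 of its 6 elements, about 33% of primes); D_6 (6T3) additionally contains elements of type 6, 2+2+1+1 (5 of its 12 elements, about 42% of primes); C_3 x S_3 (6T5) additionally contains elements of type 6, 3+1+1+1 (10 of its 18 elements, about 56% of primes); A_4 x C_2 (6T6) additionally contains elements of type 6, 2+2+1+1, 2+1+1+1+1 (14 of its 24 elements, about 58% of primes); S_4 (6T8) additionally contains elements of type 4+1+1, 2+2+1+1 (9 of its 24 elements, about 38% of primes); S_3 x S_3 (6T9) additionally contains elements of type 6, 3+1+1+1, 2+2+1+1 (25 of its 36 elements, about 69% of primes); S_4 x C_2 (6T11) additionally contains elements of type 6, 4+2, 4+1+1, 2+2+1+1, 2+1+1+1+1 (32 of its 48 elements, about 67% of primes); (S_3 x S_3) : C_2 (6T13) additionally contains elements of type 6, 4+2, 3+2+1, 3+1+1+1, 2+2+1+1, 2+1+1+1+1 (61 of its 72 elements, about 85% of primes); PGL(2,5) (6T14) additionally contains elements of type 6, 5+1, 4+1+1, 2+2+1+1 (89 of its 120 elements, about 74% of primes); S_6 (6T16) additionally contains elements of type 6, 5+1, 4+2, 4+1+1, 3+2+1, 3+1+1+1, 2+2+1+1, 2+1+1+1+1 (664 of its 720 elements, about 92% of primes). None of the 23 primes tested shows any such pattern (for each of these groups the chance of that is below 10^-4), which rules them out. Hence G = S_3 (6T2), of order 6. The Galois group S_3 (6T2) has order 6, so the splitting field has degree 6 over Q.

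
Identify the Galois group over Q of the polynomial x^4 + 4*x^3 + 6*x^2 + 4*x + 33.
D_4, the dihedral group of order 8

The polynomial is an irreducible quartic over Q and its discriminant is 8388608, which is not a perfect square, so the Galois group is not contained in A_4. The resolvent cubic y^3 - 6*y^2 - 116*y + 248 has exactly one rational root, so the Galois group is C_4 or D_4. The quartic remains irreducible over Q(sqrt(disc)), so the group is D_4.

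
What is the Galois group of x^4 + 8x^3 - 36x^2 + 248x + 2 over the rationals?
The polynomial is an irreducible quartic over Q and its discriminant is -197051353088, which is not a perfect square, so the Galois group is not contained in A_4. The resolvent cubic y^3 + 36*y^2 + 1976*y - 61920 has exactly one rational root, so the Galois group is C_4 or D_4. The quartic remains irreducible over Q(sqrt(disc)), so the group is D_4.

D_4 (order 8)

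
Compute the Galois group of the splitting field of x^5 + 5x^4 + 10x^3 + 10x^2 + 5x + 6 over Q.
The polynomial f is an irreducible quintic over Q, so G = Gal(f/Q) is a transitive subgroup of S_5: one of C_5 (5T1, order 5), D_5 (5T2, order 10), F_20 (5T3, order 20), A_5 (5T4, order 60) or S_5 (5T5, order 120). The discriminant of f is 1953125, which is not a perfect square, so G is not contained in A_5. The transitive groups of degree 5 not contained in A_5 are: F_20 (5T3, order 20), S_5 (5T5, order 120). By Dedekind's theorem, for a prime p not dividing disc(f) the degrees of the irreducible factors of f mod p form the cycle type of an element of G. Factoring f modulo the 18 such primes p <= 67 (skipping 5, which divides the discriminant), each new pattern first appears at: mod 2: f = (x)(x^4 + x^3 + 1), pattern 4+1; mod 11: f = (x^5 + 5x^4 + 10x^3 + 10x^2 + 5x + 6), pattern 5; mod 19: f = (x + 7)(x^2 + 7x + 4)(x^2 + 10x + 7), pattern 2+2+1; mod 31: f = (x + 8)(x + 15)(x + 20)(x + 26)(x + 29), pattern 1+1+1+1+1. No other pattern occurs in this range, so the set of observed cycle types is {4+1, 5, 2+2+1, 1+1+1+1+1}. The candidates containing elements of all these cycle types are F_20 (5T3) of order 20, S_5 (5T5) of order 120; the others are excluded. The observed types are precisely the cycle types that occur in F_20 (5T3). Each of the other remaining candidates has further cycle types, and by the Chebotarev density theorem the matching factorization patterns would occur for a proportion of primes equal to their share of the group: S_5 (5T5) additionally contains elements of type 3+2, 3+1+1, 2+1+1+1 (50 of its 120 elements, about 42% of primes). None of the 18 primes tested shows any such pattern (for each of these groups the chance of that is below 10^-4), which rules them out. Hence G = F_20 (5T3), of order 20.

F_20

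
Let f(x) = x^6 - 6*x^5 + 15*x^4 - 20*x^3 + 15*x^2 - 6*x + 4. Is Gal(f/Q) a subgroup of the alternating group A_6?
No

The polynomial is irreducible of degree 6 over Q. Its discriminant is -11337408, which is not a perfect square. A Galois group lies in the alternating group exactly when the discriminant is a square in Q, so the Galois group (S_3) is not contained in A_6.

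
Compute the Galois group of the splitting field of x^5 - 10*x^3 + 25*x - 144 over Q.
The polynomial f is an irreducible quintic over Q, so G = Gal(f/Q) is a transitive subgroup of S_5: one of C_5 (5T1, order 5), D_5 (5T2, order 10), F_20 (5T3, order 20), A_5 (5T4, order 60) or S_5 (5T5, order 120). The discriminant of f is 1327104000000 = 1152000^2, a perfect square, so G is contained in A_5. The transitive groups of degree 5 contained in A_5 are: C_5 (5T1, order 5), D_5 (5T2, order 10), A_5 (5T4, order 60). By Dedekind's theorem, for a prime p not dividing disc(f) the degrees of the irreducible factors of f mod p form the cycle type of an element of G. Factoring f modulo the 23 such primes p <= 101 (skipping 2, 3, 5, which divide the discriminant), each new pattern first appears at: mod 7: f = (x^5 + 4x^3 + 4x + 3), pattern 5; mod 17: f = (x + 13)(x^2 + x + 2)(x^2 + 3x + 1), pattern 2+2+1. No other pattern occurs in this range, so the set of observed cycle types is {5, 2+2+1}. The candidates containing elements of all these cycle types are D_5 (5T2) of order 10, A_5 (5T4) of order 60; the others are excluded. The observed types are precisely the cycle types that occur in D_5 (5T2) (apart from the identity). Each of the other remaining candidates has further cycle types, and by the Chebotarev density theorem the matching factorization patterns would occur for a proportion of primes equal to their share of the group: A_5 (5T4) additionally contains elements of type 3+1+1 (20 of its 60 elements, about 33% of primes). None of the 23 primes tested shows any such pattern (for each of these groups the chance of that is below 10^-4), which rules them out. Hence G = D_5 (5T2), of order 10.

5T2: D_5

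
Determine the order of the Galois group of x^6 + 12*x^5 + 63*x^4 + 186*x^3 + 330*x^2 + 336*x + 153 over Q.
The degree of the splitting field over Q equals the order of the Galois group, so first determine the group. The polynomial f is an irreducible sextic over Q, so G = Gal(f/Q) is one of the 16 transitive subgroups 6T1, ..., 6T16 of S_6. The discriminant of f is -16003008, which is not a perfect square, so G is not contained in A_6. The transitive groups of degree 6 not contained in A_6 are: C_6 (6T1, order 6), S_3 (6T2, order 6), D_6 (6T3, order 12), C_3 x S_3 (6T5, order 18), A_4 x C_2 (6T6, order 24), S_4 (6T8, order 24), S_3 x S_3 (6T9, order 36), S_4 x C_2 (6T11, order 48), (S_3 x S_3) : C_2 (6T13, order 72), PGL(2,5) (6T14, order 120), S_6 (6T16, order 720). By Dedekind's theorem, for a prime p not dividing disc(f) the degrees of the irreducible factors of f mod p form the cycle type of an element of G. Factoring f modulo the 21 such primes p <= 89 (skipping 2, 3, 7, which divide the discriminant), each new pattern first appears at: mod 5: f = (x^6 + 2x^5 + 3x^4 + x^3 + x + 3), pattern 6; mod 11: f = (x + 4)(x^5 + 8x^4 + 9x^3 + 7x^2 + 5x + 8), pattern 5+1; mod 13: f = (x + 1)(x + 10)(x^4 + x^3 + 3x^2 + 1), pattern 4+1+1; mod 23: f = (x + 18)(x + 22)(x^2 + 19x + 5)(x^2 + 22x + 19), pattern 2+2+1+1; mod 43: f = (x^3 + 25x^2 + 35)(x^3 + 30x^2 + x + 40), pattern 3+3; mod 61: f = (x^2 + 18x + 30)(x^2 + 22x + 52)(x^2 + 33x + 34), pattern 2+2+2. No other pattern occurs in this range, so the set of observed cycle types is {6, 5+1, 4+1+1, 2+2+1+1, 3+3, 2+2+2}. The candidates containing elements of all these cycle types are PGL(2,5) (6T14) of order 120, S_6 (6T16) of order 720; the others are excluded. The observed types are precisely the cycle types that occur in PGL(2,5) (6T14) (apart from the identity). Each of the other remaining candidates has further cycle types, and by the Chebotarev density theorem the matching factorization patterns would occur for a proportion of primes equal to their share of the group: S_6 (6T16) additionally contains elements of type 4+2, 3+2+1, 3+1+1+1, 2+1+1+1+1 (265 of its 720 elements, about 37% of primes). None of the 21 primes tested shows any such pattern (for each of these groups the chance of that is below 10^-4), which rules them out. Hence G = PGL(2,5) (6T14), of order 120. The Galois group PGL(2,5) (6T14) has order 120, so the splitting field has degree 120 over Q.

120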